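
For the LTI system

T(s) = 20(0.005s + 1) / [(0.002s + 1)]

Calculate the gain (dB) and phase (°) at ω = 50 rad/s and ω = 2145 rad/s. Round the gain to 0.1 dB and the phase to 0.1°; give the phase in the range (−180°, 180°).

ω = 50: 26.2 dB, 8.3°; ω = 2145: 33.8 dB, 7.8°

At ω = 50 rad/s:
zero (1 + j50·0.005) = 1 + j0.25 → |·| ≈ 1.0308, ∠ ≈ 14.04°
pole (1 + j50·0.002) = 1 + j0.1 → |·| ≈ 1.005, ∠ ≈ 5.71°
|T| = 20 · 1.0308 / (1.005) ≈ 20.513
Gain = 20 log₁₀(20.513) ≈ 26.24 dB
∠T = (14.04°) − (5.71°) = 8.33°

At ω = 2145 rad/s:
zero (1 + j2145·0.005) = 1 + j10.725 → |·| ≈ 10.772, ∠ ≈ 84.67°
pole (1 + j2145·0.002) = 1 + j4.29 → |·| ≈ 4.405, ∠ ≈ 76.88°
|T| = 20 · 10.772 / (4.405) ≈ 48.908
Gain = 20 log₁₀(48.908) ≈ 33.79 dB
∠T = (84.67°) − (76.88°) = 7.79°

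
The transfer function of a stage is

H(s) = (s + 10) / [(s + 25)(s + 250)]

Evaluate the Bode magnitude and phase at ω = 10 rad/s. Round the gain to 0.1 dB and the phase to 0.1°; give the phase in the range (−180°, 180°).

At s = jω = j10:
zero (s+10): 10 + j10 → |·| = √(10²+10²) = √200 ≈ 14.142, ∠ = arctan(10/10) ≈ 45.00°
pole (s+25): 25 + j10 → |·| = √(25²+10²) = √725 ≈ 26.926, ∠ = arctan(10/25) ≈ 21.80°
pole (s+250): 250 + j10 → |·| = √(250²+10²) = √62600 ≈ 250.2, ∠ = arctan(10/250) ≈ 2.29°
|H| = 1 · 14.142 / 6736.9 ≈ 0.0020992
Gain = 20 log₁₀(0.0020992) ≈ -53.56 dB
∠H = 45.00° − 24.09° = 20.91°

-53.6 dB, 20.9°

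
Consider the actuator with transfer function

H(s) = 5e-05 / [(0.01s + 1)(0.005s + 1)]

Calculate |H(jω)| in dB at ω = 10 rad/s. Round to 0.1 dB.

-86.1 dB

At ω = 10 rad/s:
pole (1 + j10·0.01) = 1 + j0.1 → |·| ≈ 1.005, ∠ ≈ 5.71°
pole (1 + j10·0.005) = 1 + j0.05 → |·| ≈ 1.0012, ∠ ≈ 2.86°
|H| = 5e-05 · 1 / (1.005 · 1.0012) ≈ 4.9692e-05
Gain = 20 log₁₀(4.9692e-05) ≈ -86.07 dB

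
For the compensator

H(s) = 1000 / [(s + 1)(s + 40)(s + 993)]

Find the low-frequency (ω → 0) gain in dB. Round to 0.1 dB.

-32.0 dB

H(0) = 1000 / (1·40·993) ≈ 0.025176
20 log₁₀(0.025176) ≈ -31.98 dB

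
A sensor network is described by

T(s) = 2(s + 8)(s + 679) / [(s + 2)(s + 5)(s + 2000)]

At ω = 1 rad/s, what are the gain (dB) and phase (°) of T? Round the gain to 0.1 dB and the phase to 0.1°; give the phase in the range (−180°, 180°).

At s = jω = j1:
zero (s+8): 8 + j1 → |·| = √(8²+1²) = √65 ≈ 8.0623, ∠ = arctan(1/8) ≈ 7.13°
zero (s+679): 679 + j1 → |·| = √(679²+1²) = √461042 ≈ 679, ∠ = arctan(1/679) ≈ 0.08°
pole (s+2): 2 + j1 → |·| = √(2²+1²) = √5 ≈ 2.2361, ∠ = arctan(1/2) ≈ 26.57°
pole (s+5): 5 + j1 → |·| = √(5²+1²) = √26 ≈ 5.099, ∠ = arctan(1/5) ≈ 11.31°
pole (s+2000): 2000 + j1 → |·| = √(2000²+1²) = √4000001 ≈ 2000, ∠ = arctan(1/2000) ≈ 0.03°
|T| = 2 · 5474.3 / 22804 ≈ 0.48012
Gain = 20 log₁₀(0.48012) ≈ -6.37 dB
∠T = 7.21° − 37.91° = -30.70°

-6.4 dB, -30.7°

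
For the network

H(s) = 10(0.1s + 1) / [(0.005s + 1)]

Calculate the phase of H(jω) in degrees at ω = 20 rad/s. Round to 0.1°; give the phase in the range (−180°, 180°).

57.7°

At ω = 20 rad/s:
zero (1 + j20·0.1) = 1 + j2 → |·| ≈ 2.2361, ∠ ≈ 63.43°
pole (1 + j20·0.005) = 1 + j0.1 → |·| ≈ 1.005, ∠ ≈ 5.71°
∠H = (63.43°) − (5.71°) = 57.72°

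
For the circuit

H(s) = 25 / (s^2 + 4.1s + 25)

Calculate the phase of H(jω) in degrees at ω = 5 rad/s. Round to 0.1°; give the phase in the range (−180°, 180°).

-90.0°

At s = jω = j5:
quadratic: (j5)² + 4.1·j5 + 25 = 0 + j20.5 → |·| ≈ 20.5, ∠ ≈ 90.00°
∠H = 0.00° − 90.00° = -90.00°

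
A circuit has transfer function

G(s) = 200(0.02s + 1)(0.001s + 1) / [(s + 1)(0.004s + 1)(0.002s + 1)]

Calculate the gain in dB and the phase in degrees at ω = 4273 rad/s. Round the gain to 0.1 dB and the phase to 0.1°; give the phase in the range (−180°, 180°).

At ω = 4273 rad/s:
zero (1 + j4273·0.02) = 1 + j85.46 → |·| ≈ 85.466, ∠ ≈ 89.33°
zero (1 + j4273·0.001) = 1 + j4.273 → |·| ≈ 4.3885, ∠ ≈ 76.83°
pole (1 + j4273·1) = 1 + j4273 → |·| ≈ 4273, ∠ ≈ 89.99°
pole (1 + j4273·0.004) = 1 + j17.092 → |·| ≈ 17.121, ∠ ≈ 86.65°
pole (1 + j4273·0.002) = 1 + j8.546 → |·| ≈ 8.6043, ∠ ≈ 83.33°
|G| = 200 · 85.466 · 4.3885 / (4273 · 17.121 · 8.6043) ≈ 0.11917
Gain = 20 log₁₀(0.11917) ≈ -18.48 dB
∠G = (89.33° + 76.83°) − (89.99° + 86.65° + 83.33°) = -93.81°

-18.5 dB, -93.8°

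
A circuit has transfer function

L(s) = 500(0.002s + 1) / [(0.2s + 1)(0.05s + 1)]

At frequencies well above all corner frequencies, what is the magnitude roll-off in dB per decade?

Each pole contributes −20 dB/decade at high frequency; each zero contributes +20 dB/decade.
Net: 1 zero(s) − 2 pole(s) → -20 dB/decade.

-20 dB/decade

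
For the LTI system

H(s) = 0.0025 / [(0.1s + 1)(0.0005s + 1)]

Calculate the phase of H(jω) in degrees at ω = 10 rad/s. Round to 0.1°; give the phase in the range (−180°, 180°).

-45.3°

At ω = 10 rad/s:
pole (1 + j10·0.1) = 1 + j1 → |·| ≈ 1.4142, ∠ ≈ 45.00°
pole (1 + j10·0.0005) = 1 + j0.005 → |·| ≈ 1, ∠ ≈ 0.29°
∠H = (0°) − (45.00° + 0.29°) = -45.29°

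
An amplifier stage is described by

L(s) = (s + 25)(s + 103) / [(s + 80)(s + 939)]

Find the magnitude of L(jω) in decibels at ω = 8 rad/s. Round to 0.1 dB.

At s = jω = j8:
zero (s+25): 25 + j8 → |·| = √(25²+8²) = √689 ≈ 26.249, ∠ = arctan(8/25) ≈ 17.74°
zero (s+103): 103 + j8 → |·| = √(103²+8²) = √10673 ≈ 103.31, ∠ = arctan(8/103) ≈ 4.44°
pole (s+80): 80 + j8 → |·| = √(80²+8²) = √6464 ≈ 80.399, ∠ = arctan(8/80) ≈ 5.71°
pole (s+939): 939 + j8 → |·| = √(939²+8²) = √881785 ≈ 939.03, ∠ = arctan(8/939) ≈ 0.49°
|L| = 1 · 2711.8 / 75497 ≈ 0.035919
Gain = 20 log₁₀(0.035919) ≈ -28.89 dB

-28.9 dB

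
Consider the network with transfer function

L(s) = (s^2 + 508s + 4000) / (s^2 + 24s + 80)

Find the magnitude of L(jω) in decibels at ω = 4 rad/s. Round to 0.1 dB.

Substitute s = j4:
Numerator: (j4)^2 + 508(j4) + 4000 = 3984 + j2032
Denominator: (j4)^2 + 24(j4) + 80 = 64 + j96
|N| = √(3984² + 2032²) ≈ 4472.3, ∠N ≈ 27.02°
|D| = √(64² + 96²) ≈ 115.38, ∠D ≈ 56.31°
|L| = 4472.3 / 115.38 ≈ 38.761
Gain = 20 log₁₀(38.761) ≈ 31.77 dB

31.8 dB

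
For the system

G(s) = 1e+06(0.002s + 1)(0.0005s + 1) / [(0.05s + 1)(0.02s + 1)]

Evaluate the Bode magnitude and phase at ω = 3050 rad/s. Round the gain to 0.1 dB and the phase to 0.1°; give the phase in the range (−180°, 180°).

At ω = 3050 rad/s:
zero (1 + j3050·0.002) = 1 + j6.1 → |·| ≈ 6.1814, ∠ ≈ 80.69°
zero (1 + j3050·0.0005) = 1 + j1.525 → |·| ≈ 1.8236, ∠ ≈ 56.75°
pole (1 + j3050·0.05) = 1 + j152.5 → |·| ≈ 152.5, ∠ ≈ 89.62°
pole (1 + j3050·0.02) = 1 + j61 → |·| ≈ 61.008, ∠ ≈ 89.06°
|G| = 1e+06 · 6.1814 · 1.8236 / (152.5 · 61.008) ≈ 1211.6
Gain = 20 log₁₀(1211.6) ≈ 61.67 dB
∠G = (80.69° + 56.75°) − (89.62° + 89.06°) = -41.24°

61.7 dB, -41.2°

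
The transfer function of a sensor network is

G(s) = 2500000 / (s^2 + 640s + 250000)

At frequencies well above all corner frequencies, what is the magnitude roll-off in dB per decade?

-40 dB/decade

Each pole contributes −20 dB/decade at high frequency; each zero contributes +20 dB/decade.
Net: 0 zero(s) − 2 pole(s) → -40 dB/decade.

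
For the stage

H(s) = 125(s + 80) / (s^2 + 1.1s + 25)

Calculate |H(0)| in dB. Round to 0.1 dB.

H(0) = 125·80 / 25 = 400
20 log₁₀(400) ≈ 52.04 dB

52.0 dB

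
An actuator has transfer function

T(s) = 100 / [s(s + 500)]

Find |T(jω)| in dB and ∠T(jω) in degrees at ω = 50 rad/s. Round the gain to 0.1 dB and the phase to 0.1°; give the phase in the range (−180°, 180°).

At s = jω = j50:
pole (s+500): 500 + j50 → |·| = √(500²+50²) = √252500 ≈ 502.49, ∠ = arctan(50/500) ≈ 5.71°
pole at origin: |s| = 50, ∠ = 90.00° (in denominator)
|T| = 100 / 25124 ≈ 0.0039803
Gain = 20 log₁₀(0.0039803) ≈ -48.00 dB
∠T = 0.00° − 95.71° = -95.71°

-48.0 dB, -95.7°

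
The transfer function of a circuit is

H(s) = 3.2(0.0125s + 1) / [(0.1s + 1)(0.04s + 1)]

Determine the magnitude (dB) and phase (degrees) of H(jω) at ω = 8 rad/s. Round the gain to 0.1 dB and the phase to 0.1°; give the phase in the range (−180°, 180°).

At ω = 8 rad/s:
zero (1 + j8·0.0125) = 1 + j0.1 → |·| ≈ 1.005, ∠ ≈ 5.71°
pole (1 + j8·0.1) = 1 + j0.8 → |·| ≈ 1.2806, ∠ ≈ 38.66°
pole (1 + j8·0.04) = 1 + j0.32 → |·| ≈ 1.05, ∠ ≈ 17.74°
|H| = 3.2 · 1.005 / (1.2806 · 1.05) ≈ 2.3917
Gain = 20 log₁₀(2.3917) ≈ 7.57 dB
∠H = (5.71°) − (38.66° + 17.74°) = -50.69°

7.6 dB, -50.7°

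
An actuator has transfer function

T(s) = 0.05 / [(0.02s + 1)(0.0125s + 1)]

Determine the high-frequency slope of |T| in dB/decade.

-40 dB/decade

Each pole contributes −20 dB/decade at high frequency; each zero contributes +20 dB/decade.
Net: 0 zero(s) − 2 pole(s) → -40 dB/decade.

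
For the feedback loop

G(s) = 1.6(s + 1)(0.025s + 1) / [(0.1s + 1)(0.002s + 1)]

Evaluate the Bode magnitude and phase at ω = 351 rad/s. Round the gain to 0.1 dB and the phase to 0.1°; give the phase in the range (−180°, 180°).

41.3 dB, 49.9°

At ω = 351 rad/s:
zero (1 + j351·1) = 1 + j351 → |·| ≈ 351, ∠ ≈ 89.84°
zero (1 + j351·0.025) = 1 + j8.775 → |·| ≈ 8.8318, ∠ ≈ 83.50°
pole (1 + j351·0.1) = 1 + j35.1 → |·| ≈ 35.114, ∠ ≈ 88.37°
pole (1 + j351·0.002) = 1 + j0.702 → |·| ≈ 1.2218, ∠ ≈ 35.07°
|G| = 1.6 · 351 · 8.8318 / (35.114 · 1.2218) ≈ 115.61
Gain = 20 log₁₀(115.61) ≈ 41.26 dB
∠G = (89.84° + 83.50°) − (88.37° + 35.07°) = 49.90°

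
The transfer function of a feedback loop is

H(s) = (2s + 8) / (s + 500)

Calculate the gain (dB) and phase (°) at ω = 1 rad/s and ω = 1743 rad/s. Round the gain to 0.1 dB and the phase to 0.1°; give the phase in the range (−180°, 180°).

Substitute s = j1:
Numerator: 2(j1) + 8 = 8 + j2
Denominator: (j1) + 500 = 500 + j1
|N| = √(8² + 2²) ≈ 8.2462, ∠N ≈ 14.04°
|D| = √(500² + 1²) ≈ 500, ∠D ≈ 0.11°
|H| = 8.2462 / 500 ≈ 0.016492
Gain = 20 log₁₀(0.016492) ≈ -35.65 dB
∠H = 14.04° − 0.11° = 13.93°

Substitute s = j1743:
Numerator: 2(j1743) + 8 = 8 + j3486
Denominator: (j1743) + 500 = 500 + j1743
|N| = √(8² + 3486²) ≈ 3486, ∠N ≈ 89.87°
|D| = √(500² + 1743²) ≈ 1813.3, ∠D ≈ 73.99°
|H| = 3486 / 1813.3 ≈ 1.9225
Gain = 20 log₁₀(1.9225) ≈ 5.68 dB
∠H = 89.87° − 73.99° = 15.88°

ω = 1: -35.7 dB, 13.9°; ω = 1743: 5.7 dB, 15.9°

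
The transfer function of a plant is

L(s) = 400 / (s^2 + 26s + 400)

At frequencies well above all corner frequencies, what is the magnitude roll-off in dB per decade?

-40 dB/decade

Each pole contributes −20 dB/decade at high frequency; each zero contributes +20 dB/decade.
Net: 0 zero(s) − 2 pole(s) → -40 dB/decade.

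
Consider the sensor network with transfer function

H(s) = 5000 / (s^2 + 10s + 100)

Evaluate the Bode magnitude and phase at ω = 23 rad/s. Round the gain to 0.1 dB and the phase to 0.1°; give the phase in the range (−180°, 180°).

At s = jω = j23:
quadratic: (j23)² + 10·j23 + 100 = -429 + j230 → |·| ≈ 486.77, ∠ ≈ 151.80°
|H| = 5000 / 486.77 ≈ 10.272
Gain = 20 log₁₀(10.272) ≈ 20.23 dB
∠H = 0.00° − 151.80° = -151.80°

20.2 dB, -151.8°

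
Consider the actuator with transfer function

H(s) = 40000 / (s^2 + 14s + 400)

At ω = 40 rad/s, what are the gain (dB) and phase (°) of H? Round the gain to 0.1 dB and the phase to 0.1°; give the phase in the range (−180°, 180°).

29.6 dB, -155.0°

At s = jω = j40:
quadratic: (j40)² + 14·j40 + 400 = -1200 + j560 → |·| ≈ 1324.2, ∠ ≈ 154.98°
|H| = 40000 / 1324.2 ≈ 30.207
Gain = 20 log₁₀(30.207) ≈ 29.60 dB
∠H = 0.00° − 154.98° = -154.98°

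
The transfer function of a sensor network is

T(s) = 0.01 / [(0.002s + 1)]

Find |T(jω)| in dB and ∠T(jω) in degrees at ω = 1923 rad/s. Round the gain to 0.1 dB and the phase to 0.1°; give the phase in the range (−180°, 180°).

At ω = 1923 rad/s:
pole (1 + j1923·0.002) = 1 + j3.846 → |·| ≈ 3.9739, ∠ ≈ 75.43°
|T| = 0.01 · 1 / (3.9739) ≈ 0.0025164
Gain = 20 log₁₀(0.0025164) ≈ -51.98 dB
∠T = (0°) − (75.43°) = -75.43°

-52.0 dB, -75.4°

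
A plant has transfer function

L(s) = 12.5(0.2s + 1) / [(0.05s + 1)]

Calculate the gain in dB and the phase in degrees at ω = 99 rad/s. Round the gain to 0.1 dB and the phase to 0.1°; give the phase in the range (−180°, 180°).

At ω = 99 rad/s:
zero (1 + j99·0.2) = 1 + j19.8 → |·| ≈ 19.825, ∠ ≈ 87.11°
pole (1 + j99·0.05) = 1 + j4.95 → |·| ≈ 5.05, ∠ ≈ 78.58°
|L| = 12.5 · 19.825 / (5.05) ≈ 49.072
Gain = 20 log₁₀(49.072) ≈ 33.82 dB
∠L = (87.11°) − (78.58°) = 8.53°

33.8 dB, 8.5°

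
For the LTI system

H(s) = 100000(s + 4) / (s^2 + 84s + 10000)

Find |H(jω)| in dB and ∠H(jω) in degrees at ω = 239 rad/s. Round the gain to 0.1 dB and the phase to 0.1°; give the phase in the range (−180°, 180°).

53.4 dB, -67.9°

At s = jω = j239:
zero (s+4): 4 + j239 → |·| = √(4²+239²) = √57137 ≈ 239.03, ∠ = arctan(239/4) ≈ 89.04°
quadratic: (j239)² + 84·j239 + 10000 = -47121 + j20076 → |·| ≈ 51219, ∠ ≈ 156.92°
|H| = 100000 · 239.03 / 51219 ≈ 466.68
Gain = 20 log₁₀(466.68) ≈ 53.38 dB
∠H = 89.04° − 156.92° = -67.88°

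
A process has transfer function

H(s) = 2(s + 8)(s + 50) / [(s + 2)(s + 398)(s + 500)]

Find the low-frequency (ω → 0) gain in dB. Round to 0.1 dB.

-53.9 dB

H(0) = 2·8·50 / (2·398·500) ≈ 0.0020101
20 log₁₀(0.0020101) ≈ -53.94 dB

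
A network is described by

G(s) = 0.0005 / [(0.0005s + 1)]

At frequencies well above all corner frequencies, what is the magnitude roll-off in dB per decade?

-20 dB/decade

Each pole contributes −20 dB/decade at high frequency; each zero contributes +20 dB/decade.
Net: 0 zero(s) − 1 pole(s) → -20 dB/decade.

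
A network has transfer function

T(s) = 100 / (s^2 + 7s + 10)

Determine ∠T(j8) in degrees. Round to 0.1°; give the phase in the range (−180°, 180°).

-134.0°

Substitute s = j8:
Numerator: 100 = 100 + j0
Denominator: (j8)^2 + 7(j8) + 10 = -54 + j56
|N| = √(100² + 0²) ≈ 100, ∠N ≈ 0.00°
|D| = √(54² + 56²) ≈ 77.795, ∠D ≈ 133.96°
∠T = 0.00° − 133.96° = -133.96°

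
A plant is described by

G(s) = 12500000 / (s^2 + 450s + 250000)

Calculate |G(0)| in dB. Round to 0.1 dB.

34.0 dB

G(0) = 12500000 / 250000 = 50
20 log₁₀(50) ≈ 33.98 dB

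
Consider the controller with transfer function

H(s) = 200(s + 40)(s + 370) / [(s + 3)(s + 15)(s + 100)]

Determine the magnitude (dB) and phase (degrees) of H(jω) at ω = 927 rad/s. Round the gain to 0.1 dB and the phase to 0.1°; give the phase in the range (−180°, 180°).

-12.7 dB, -107.0°

At s = jω = j927:
zero (s+40): 40 + j927 → |·| = √(40²+927²) = √860929 ≈ 927.86, ∠ = arctan(927/40) ≈ 87.53°
zero (s+370): 370 + j927 → |·| = √(370²+927²) = √996229 ≈ 998.11, ∠ = arctan(927/370) ≈ 68.24°
pole (s+3): 3 + j927 → |·| = √(3²+927²) = √859338 ≈ 927, ∠ = arctan(927/3) ≈ 89.81°
pole (s+15): 15 + j927 → |·| = √(15²+927²) = √859554 ≈ 927.12, ∠ = arctan(927/15) ≈ 89.07°
pole (s+100): 100 + j927 → |·| = √(100²+927²) = √869329 ≈ 932.38, ∠ = arctan(927/100) ≈ 83.84°
|H| = 200 · 9.2611e+05 / 8.0132e+08 ≈ 0.23115
Gain = 20 log₁₀(0.23115) ≈ -12.72 dB
∠H = 155.77° − 262.72° = -106.95°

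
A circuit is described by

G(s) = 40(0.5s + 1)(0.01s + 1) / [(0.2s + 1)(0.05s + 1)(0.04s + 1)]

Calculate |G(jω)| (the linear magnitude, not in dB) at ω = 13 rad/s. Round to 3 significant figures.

At ω = 13 rad/s:
zero (1 + j13·0.5) = 1 + j6.5 → |·| ≈ 6.5765, ∠ ≈ 81.25°
zero (1 + j13·0.01) = 1 + j0.13 → |·| ≈ 1.0084, ∠ ≈ 7.41°
pole (1 + j13·0.2) = 1 + j2.6 → |·| ≈ 2.7857, ∠ ≈ 68.96°
pole (1 + j13·0.05) = 1 + j0.65 → |·| ≈ 1.1927, ∠ ≈ 33.02°
pole (1 + j13·0.04) = 1 + j0.52 → |·| ≈ 1.1271, ∠ ≈ 27.47°
|G| = 40 · 6.5765 · 1.0084 / (2.7857 · 1.1927 · 1.1271) ≈ 70.837

70.8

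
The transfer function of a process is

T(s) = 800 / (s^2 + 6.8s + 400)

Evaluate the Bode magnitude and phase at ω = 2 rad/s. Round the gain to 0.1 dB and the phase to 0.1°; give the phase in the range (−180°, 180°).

At s = jω = j2:
quadratic: (j2)² + 6.8·j2 + 400 = 396 + j13.6 → |·| ≈ 396.23, ∠ ≈ 1.97°
|T| = 800 / 396.23 ≈ 2.019
Gain = 20 log₁₀(2.019) ≈ 6.10 dB
∠T = 0.00° − 1.97° = -1.97°

6.1 dB, -2.0°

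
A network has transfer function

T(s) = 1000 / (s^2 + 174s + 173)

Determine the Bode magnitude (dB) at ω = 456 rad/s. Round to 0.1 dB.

-46.9 dB

Substitute s = j456:
Numerator: 1000 = 1000 + j0
Denominator: (j456)^2 + 174(j456) + 173 = -207763 + j79344
|N| = √(1000² + 0²) ≈ 1000, ∠N ≈ 0.00°
|D| = √(207763² + 79344²) ≈ 2.224e+05, ∠D ≈ 159.10°
|T| = 1000 / 2.224e+05 ≈ 0.0044964
Gain = 20 log₁₀(0.0044964) ≈ -46.94 dB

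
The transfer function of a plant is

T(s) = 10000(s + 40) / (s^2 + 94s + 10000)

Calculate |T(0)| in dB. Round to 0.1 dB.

T(0) = 10000·40 / 10000 = 40
20 log₁₀(40) ≈ 32.04 dB

32.0 dB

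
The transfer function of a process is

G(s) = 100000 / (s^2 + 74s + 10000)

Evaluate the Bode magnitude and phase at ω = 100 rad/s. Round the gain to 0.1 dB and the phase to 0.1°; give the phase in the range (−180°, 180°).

22.6 dB, -90.0°

At s = jω = j100:
quadratic: (j100)² + 74·j100 + 10000 = 0 + j7400 → |·| ≈ 7400, ∠ ≈ 90.00°
|G| = 100000 / 7400 ≈ 13.514
Gain = 20 log₁₀(13.514) ≈ 22.62 dB
∠G = 0.00° − 90.00° = -90.00°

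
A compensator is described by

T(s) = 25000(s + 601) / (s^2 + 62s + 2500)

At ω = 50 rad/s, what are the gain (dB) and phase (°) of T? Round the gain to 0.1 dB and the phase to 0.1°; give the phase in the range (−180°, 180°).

73.7 dB, -85.2°

At s = jω = j50:
zero (s+601): 601 + j50 → |·| = √(601²+50²) = √363701 ≈ 603.08, ∠ = arctan(50/601) ≈ 4.76°
quadratic: (j50)² + 62·j50 + 2500 = 0 + j3100 → |·| ≈ 3100, ∠ ≈ 90.00°
|T| = 25000 · 603.08 / 3100 ≈ 4863.5
Gain = 20 log₁₀(4863.5) ≈ 73.74 dB
∠T = 4.76° − 90.00° = -85.24°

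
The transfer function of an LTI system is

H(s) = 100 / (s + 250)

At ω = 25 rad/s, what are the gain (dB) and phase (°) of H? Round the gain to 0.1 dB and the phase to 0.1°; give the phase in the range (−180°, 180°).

-8.0 dB, -5.7°

At s = jω = j25:
pole (s+250): 250 + j25 → |·| = √(250²+25²) = √63125 ≈ 251.25, ∠ = arctan(25/250) ≈ 5.71°
|H| = 100 / 251.25 ≈ 0.39801
Gain = 20 log₁₀(0.39801) ≈ -8.00 dB
∠H = 0.00° − 5.71° = -5.71°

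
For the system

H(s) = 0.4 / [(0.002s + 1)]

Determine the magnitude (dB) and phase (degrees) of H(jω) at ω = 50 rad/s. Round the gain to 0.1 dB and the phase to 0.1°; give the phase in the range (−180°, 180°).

-8.0 dB, -5.7°

At ω = 50 rad/s:
pole (1 + j50·0.002) = 1 + j0.1 → |·| ≈ 1.005, ∠ ≈ 5.71°
|H| = 0.4 · 1 / (1.005) ≈ 0.39801
Gain = 20 log₁₀(0.39801) ≈ -8.00 dB
∠H = (0°) − (5.71°) = -5.71°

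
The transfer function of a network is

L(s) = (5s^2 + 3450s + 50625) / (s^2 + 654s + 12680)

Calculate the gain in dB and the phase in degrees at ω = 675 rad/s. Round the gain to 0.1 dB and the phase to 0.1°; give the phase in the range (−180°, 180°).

Substitute s = j675:
Numerator: 5(j675)^2 + 3450(j675) + 50625 = -2227500 + j2328750
Denominator: (j675)^2 + 654(j675) + 12680 = -442945 + j441450
|N| = √(2227500² + 2328750²) ≈ 3.2226e+06, ∠N ≈ 133.73°
|D| = √(442945² + 441450²) ≈ 6.2536e+05, ∠D ≈ 135.10°
|L| = 3.2226e+06 / 6.2536e+05 ≈ 5.1532
Gain = 20 log₁₀(5.1532) ≈ 14.24 dB
∠L = 133.73° − 135.10° = -1.37°

14.2 dB, -1.4°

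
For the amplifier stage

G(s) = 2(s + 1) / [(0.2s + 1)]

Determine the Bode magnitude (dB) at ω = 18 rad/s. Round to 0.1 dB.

At ω = 18 rad/s:
zero (1 + j18·1) = 1 + j18 → |·| ≈ 18.028, ∠ ≈ 86.82°
pole (1 + j18·0.2) = 1 + j3.6 → |·| ≈ 3.7363, ∠ ≈ 74.48°
|G| = 2 · 18.028 / (3.7363) ≈ 9.6502
Gain = 20 log₁₀(9.6502) ≈ 19.69 dB

19.7 dB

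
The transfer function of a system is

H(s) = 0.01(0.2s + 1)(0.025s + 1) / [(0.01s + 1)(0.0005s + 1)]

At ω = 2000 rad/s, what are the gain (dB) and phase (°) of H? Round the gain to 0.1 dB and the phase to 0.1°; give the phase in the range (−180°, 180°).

17.0 dB, 46.6°

At ω = 2000 rad/s:
zero (1 + j2000·0.2) = 1 + j400 → |·| ≈ 400, ∠ ≈ 89.86°
zero (1 + j2000·0.025) = 1 + j50 → |·| ≈ 50.01, ∠ ≈ 88.85°
pole (1 + j2000·0.01) = 1 + j20 → |·| ≈ 20.025, ∠ ≈ 87.14°
pole (1 + j2000·0.0005) = 1 + j1 → |·| ≈ 1.4142, ∠ ≈ 45.00°
|H| = 0.01 · 400 · 50.01 / (20.025 · 1.4142) ≈ 7.0637
Gain = 20 log₁₀(7.0637) ≈ 16.98 dB
∠H = (89.86° + 88.85°) − (87.14° + 45.00°) = 46.57°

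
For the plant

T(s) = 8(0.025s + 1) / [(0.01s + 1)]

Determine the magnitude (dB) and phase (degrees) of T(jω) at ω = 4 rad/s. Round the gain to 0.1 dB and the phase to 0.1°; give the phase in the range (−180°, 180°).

At ω = 4 rad/s:
zero (1 + j4·0.025) = 1 + j0.1 → |·| ≈ 1.005, ∠ ≈ 5.71°
pole (1 + j4·0.01) = 1 + j0.04 → |·| ≈ 1.0008, ∠ ≈ 2.29°
|T| = 8 · 1.005 / (1.0008) ≈ 8.0336
Gain = 20 log₁₀(8.0336) ≈ 18.10 dB
∠T = (5.71°) − (2.29°) = 3.42°

18.1 dB, 3.4°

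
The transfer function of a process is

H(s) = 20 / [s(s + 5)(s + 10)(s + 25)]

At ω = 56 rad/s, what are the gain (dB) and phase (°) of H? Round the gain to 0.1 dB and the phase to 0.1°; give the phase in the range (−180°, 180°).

At s = jω = j56:
pole (s+5): 5 + j56 → |·| = √(5²+56²) = √3161 ≈ 56.223, ∠ = arctan(56/5) ≈ 84.90°
pole (s+10): 10 + j56 → |·| = √(10²+56²) = √3236 ≈ 56.886, ∠ = arctan(56/10) ≈ 79.88°
pole (s+25): 25 + j56 → |·| = √(25²+56²) = √3761 ≈ 61.327, ∠ = arctan(56/25) ≈ 65.94°
pole at origin: |s| = 56, ∠ = 90.00° (in denominator)
|H| = 20 / 1.0984e+07 ≈ 1.8208e-06
Gain = 20 log₁₀(1.8208e-06) ≈ -114.79 dB
∠H = 0.00° − 320.72° = -320.72° ≡ 39.28° (principal value)

-114.8 dB, 39.3°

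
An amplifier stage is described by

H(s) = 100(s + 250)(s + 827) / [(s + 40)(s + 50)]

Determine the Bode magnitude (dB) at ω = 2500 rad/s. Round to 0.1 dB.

40.5 dB

At s = jω = j2500:
zero (s+250): 250 + j2500 → |·| = √(250²+2500²) = √6312500 ≈ 2512.5, ∠ = arctan(2500/250) ≈ 84.29°
zero (s+827): 827 + j2500 → |·| = √(827²+2500²) = √6933929 ≈ 2633.2, ∠ = arctan(2500/827) ≈ 71.70°
pole (s+40): 40 + j2500 → |·| = √(40²+2500²) = √6251600 ≈ 2500.3, ∠ = arctan(2500/40) ≈ 89.08°
pole (s+50): 50 + j2500 → |·| = √(50²+2500²) = √6252500 ≈ 2500.5, ∠ = arctan(2500/50) ≈ 88.85°
|H| = 100 · 6.6159e+06 / 6.252e+06 ≈ 105.82
Gain = 20 log₁₀(105.82) ≈ 40.49 dB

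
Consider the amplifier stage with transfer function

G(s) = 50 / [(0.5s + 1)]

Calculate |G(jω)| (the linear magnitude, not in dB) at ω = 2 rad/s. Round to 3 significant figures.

35.4

At ω = 2 rad/s:
pole (1 + j2·0.5) = 1 + j1 → |·| ≈ 1.4142, ∠ ≈ 45.00°
|G| = 50 · 1 / (1.4142) ≈ 35.356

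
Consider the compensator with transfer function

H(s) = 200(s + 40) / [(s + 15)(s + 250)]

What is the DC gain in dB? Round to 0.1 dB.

H(0) = 200·40 / (15·250) ≈ 2.1333
20 log₁₀(2.1333) ≈ 6.58 dB

6.6 dB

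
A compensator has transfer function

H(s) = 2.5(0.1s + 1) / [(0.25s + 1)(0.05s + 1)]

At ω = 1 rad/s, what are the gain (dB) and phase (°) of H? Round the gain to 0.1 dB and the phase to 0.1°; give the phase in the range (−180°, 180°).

At ω = 1 rad/s:
zero (1 + j1·0.1) = 1 + j0.1 → |·| ≈ 1.005, ∠ ≈ 5.71°
pole (1 + j1·0.25) = 1 + j0.25 → |·| ≈ 1.0308, ∠ ≈ 14.04°
pole (1 + j1·0.05) = 1 + j0.05 → |·| ≈ 1.0012, ∠ ≈ 2.86°
|H| = 2.5 · 1.005 / (1.0308 · 1.0012) ≈ 2.4345
Gain = 20 log₁₀(2.4345) ≈ 7.73 dB
∠H = (5.71°) − (14.04° + 2.86°) = -11.19°

7.7 dB, -11.2°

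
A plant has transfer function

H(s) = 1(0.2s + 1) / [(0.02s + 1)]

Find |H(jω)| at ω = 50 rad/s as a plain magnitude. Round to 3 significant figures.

At ω = 50 rad/s:
zero (1 + j50·0.2) = 1 + j10 → |·| ≈ 10.05, ∠ ≈ 84.29°
pole (1 + j50·0.02) = 1 + j1 → |·| ≈ 1.4142, ∠ ≈ 45.00°
|H| = 1 · 10.05 / (1.4142) ≈ 7.1065

7.11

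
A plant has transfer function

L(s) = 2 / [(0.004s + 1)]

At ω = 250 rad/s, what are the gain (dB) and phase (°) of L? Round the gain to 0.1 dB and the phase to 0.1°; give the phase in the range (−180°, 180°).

3.0 dB, -45.0°

At ω = 250 rad/s:
pole (1 + j250·0.004) = 1 + j1 → |·| ≈ 1.4142, ∠ ≈ 45.00°
|L| = 2 · 1 / (1.4142) ≈ 1.4142
Gain = 20 log₁₀(1.4142) ≈ 3.01 dB
∠L = (0°) − (45.00°) = -45.00°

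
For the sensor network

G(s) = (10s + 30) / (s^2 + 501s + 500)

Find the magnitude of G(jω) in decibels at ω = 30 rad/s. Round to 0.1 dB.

Substitute s = j30:
Numerator: 10(j30) + 30 = 30 + j300
Denominator: (j30)^2 + 501(j30) + 500 = -400 + j15030
|N| = √(30² + 300²) ≈ 301.5, ∠N ≈ 84.29°
|D| = √(400² + 15030²) ≈ 15035, ∠D ≈ 91.52°
|G| = 301.5 / 15035 ≈ 0.020053
Gain = 20 log₁₀(0.020053) ≈ -33.96 dB

-34.0 dB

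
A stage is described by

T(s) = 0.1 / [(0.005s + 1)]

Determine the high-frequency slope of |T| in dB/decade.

Each pole contributes −20 dB/decade at high frequency; each zero contributes +20 dB/decade.
Net: 0 zero(s) − 1 pole(s) → -20 dB/decade.

-20 dB/decade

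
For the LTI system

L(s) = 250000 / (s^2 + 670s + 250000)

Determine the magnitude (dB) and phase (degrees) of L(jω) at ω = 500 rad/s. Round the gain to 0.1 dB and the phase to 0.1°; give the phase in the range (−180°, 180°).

-2.5 dB, -90.0°

At s = jω = j500:
quadratic: (j500)² + 670·j500 + 250000 = 0 + j335000 → |·| ≈ 3.35e+05, ∠ ≈ 90.00°
|L| = 250000 / 3.35e+05 ≈ 0.74627
Gain = 20 log₁₀(0.74627) ≈ -2.54 dB
∠L = 0.00° − 90.00° = -90.00°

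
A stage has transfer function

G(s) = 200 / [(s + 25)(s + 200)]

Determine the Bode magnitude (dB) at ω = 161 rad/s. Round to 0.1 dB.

At s = jω = j161:
pole (s+25): 25 + j161 → |·| = √(25²+161²) = √26546 ≈ 162.93, ∠ = arctan(161/25) ≈ 81.17°
pole (s+200): 200 + j161 → |·| = √(200²+161²) = √65921 ≈ 256.75, ∠ = arctan(161/200) ≈ 38.83°
|G| = 200 / 41832 ≈ 0.004781
Gain = 20 log₁₀(0.004781) ≈ -46.41 dB

-46.4 dB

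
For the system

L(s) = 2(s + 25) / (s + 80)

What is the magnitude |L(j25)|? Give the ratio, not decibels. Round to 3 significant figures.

At s = jω = j25:
zero (s+25): 25 + j25 → |·| = √(25²+25²) = √1250 ≈ 35.355, ∠ = arctan(25/25) ≈ 45.00°
pole (s+80): 80 + j25 → |·| = √(80²+25²) = √7025 ≈ 83.815, ∠ = arctan(25/80) ≈ 17.35°
|L| = 2 · 35.355 / 83.815 ≈ 0.84364

0.844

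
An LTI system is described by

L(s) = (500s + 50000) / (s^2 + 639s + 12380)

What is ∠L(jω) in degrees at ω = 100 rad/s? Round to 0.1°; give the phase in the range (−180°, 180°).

-42.9°

Substitute s = j100:
Numerator: 500(j100) + 50000 = 50000 + j50000
Denominator: (j100)^2 + 639(j100) + 12380 = 2380 + j63900
|N| = √(50000² + 50000²) ≈ 70711, ∠N ≈ 45.00°
|D| = √(2380² + 63900²) ≈ 63944, ∠D ≈ 87.87°
∠L = 45.00° − 87.87° = -42.87°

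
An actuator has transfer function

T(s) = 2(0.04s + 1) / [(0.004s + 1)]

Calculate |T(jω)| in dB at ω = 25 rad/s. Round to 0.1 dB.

At ω = 25 rad/s:
zero (1 + j25·0.04) = 1 + j1 → |·| ≈ 1.4142, ∠ ≈ 45.00°
pole (1 + j25·0.004) = 1 + j0.1 → |·| ≈ 1.005, ∠ ≈ 5.71°
|T| = 2 · 1.4142 / (1.005) ≈ 2.8143
Gain = 20 log₁₀(2.8143) ≈ 8.99 dB

9.0 dB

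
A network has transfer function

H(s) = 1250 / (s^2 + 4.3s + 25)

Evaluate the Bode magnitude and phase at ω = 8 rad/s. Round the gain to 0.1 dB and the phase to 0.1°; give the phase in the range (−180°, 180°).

At s = jω = j8:
quadratic: (j8)² + 4.3·j8 + 25 = -39 + j34.4 → |·| ≈ 52.003, ∠ ≈ 138.59°
|H| = 1250 / 52.003 ≈ 24.037
Gain = 20 log₁₀(24.037) ≈ 27.62 dB
∠H = 0.00° − 138.59° = -138.59°

27.6 dB, -138.6°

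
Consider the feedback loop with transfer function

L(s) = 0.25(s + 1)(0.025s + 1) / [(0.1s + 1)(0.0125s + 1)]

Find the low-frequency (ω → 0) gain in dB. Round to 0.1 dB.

-12.0 dB

L(0) = 0.25 · 1 / 1 = 0.25
20 log₁₀(0.25) ≈ -12.04 dB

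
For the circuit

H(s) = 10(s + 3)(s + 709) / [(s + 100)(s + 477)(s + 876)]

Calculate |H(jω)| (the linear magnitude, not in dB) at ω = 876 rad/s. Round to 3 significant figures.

0.00906

At s = jω = j876:
zero (s+3): 3 + j876 → |·| = √(3²+876²) = √767385 ≈ 876.01, ∠ = arctan(876/3) ≈ 89.80°
zero (s+709): 709 + j876 → |·| = √(709²+876²) = √1270057 ≈ 1127, ∠ = arctan(876/709) ≈ 51.01°
pole (s+100): 100 + j876 → |·| = √(100²+876²) = √777376 ≈ 881.69, ∠ = arctan(876/100) ≈ 83.49°
pole (s+477): 477 + j876 → |·| = √(477²+876²) = √994905 ≈ 997.45, ∠ = arctan(876/477) ≈ 61.43°
pole (s+876): 876 + j876 → |·| = √(876²+876²) = √1534752 ≈ 1238.9, ∠ = arctan(876/876) ≈ 45.00°
|H| = 10 · 9.8726e+05 / 1.0895e+09 ≈ 0.0090616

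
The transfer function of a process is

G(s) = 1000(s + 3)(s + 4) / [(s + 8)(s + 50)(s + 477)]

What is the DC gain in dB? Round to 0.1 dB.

-24.0 dB

G(0) = 1000·3·4 / (8·50·477) ≈ 0.062893
20 log₁₀(0.062893) ≈ -24.03 dB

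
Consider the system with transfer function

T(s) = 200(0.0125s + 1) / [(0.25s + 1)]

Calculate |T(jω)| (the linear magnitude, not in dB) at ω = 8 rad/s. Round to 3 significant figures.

At ω = 8 rad/s:
zero (1 + j8·0.0125) = 1 + j0.1 → |·| ≈ 1.005, ∠ ≈ 5.71°
pole (1 + j8·0.25) = 1 + j2 → |·| ≈ 2.2361, ∠ ≈ 63.43°
|T| = 200 · 1.005 / (2.2361) ≈ 89.889

89.9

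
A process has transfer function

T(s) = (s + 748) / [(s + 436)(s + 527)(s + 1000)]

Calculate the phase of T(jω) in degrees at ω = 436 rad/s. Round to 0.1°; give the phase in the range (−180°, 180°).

At s = jω = j436:
zero (s+748): 748 + j436 → |·| = √(748²+436²) = √749600 ≈ 865.79, ∠ = arctan(436/748) ≈ 30.24°
pole (s+436): 436 + j436 → |·| = √(436²+436²) = √380192 ≈ 616.6, ∠ = arctan(436/436) ≈ 45.00°
pole (s+527): 527 + j436 → |·| = √(527²+436²) = √467825 ≈ 683.98, ∠ = arctan(436/527) ≈ 39.60°
pole (s+1000): 1000 + j436 → |·| = √(1000²+436²) = √1190096 ≈ 1090.9, ∠ = arctan(436/1000) ≈ 23.56°
∠T = 30.24° − 108.16° = -77.92°

-77.9°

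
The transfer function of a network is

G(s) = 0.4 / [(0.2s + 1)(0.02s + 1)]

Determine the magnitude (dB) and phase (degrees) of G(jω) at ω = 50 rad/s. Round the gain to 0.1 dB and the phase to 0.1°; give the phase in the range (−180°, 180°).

At ω = 50 rad/s:
pole (1 + j50·0.2) = 1 + j10 → |·| ≈ 10.05, ∠ ≈ 84.29°
pole (1 + j50·0.02) = 1 + j1 → |·| ≈ 1.4142, ∠ ≈ 45.00°
|G| = 0.4 · 1 / (10.05 · 1.4142) ≈ 0.028144
Gain = 20 log₁₀(0.028144) ≈ -31.01 dB
∠G = (0°) − (84.29° + 45.00°) = -129.29°

-31.0 dB, -129.3°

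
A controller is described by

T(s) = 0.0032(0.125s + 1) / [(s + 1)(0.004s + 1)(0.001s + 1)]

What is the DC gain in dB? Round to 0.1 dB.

T(0) = 0.0032 · 1 / 1 = 0.0032
20 log₁₀(0.0032) ≈ -49.90 dB

-49.9 dB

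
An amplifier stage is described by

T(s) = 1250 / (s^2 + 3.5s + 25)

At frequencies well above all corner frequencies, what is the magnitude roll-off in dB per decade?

Each pole contributes −20 dB/decade at high frequency; each zero contributes +20 dB/decade.
Net: 0 zero(s) − 2 pole(s) → -40 dB/decade.

-40 dB/decade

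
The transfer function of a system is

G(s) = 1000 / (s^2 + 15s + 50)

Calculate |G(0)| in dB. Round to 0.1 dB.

26.0 dB

G(0) = 1000 / 50 = 20
20 log₁₀(20) ≈ 26.02 dB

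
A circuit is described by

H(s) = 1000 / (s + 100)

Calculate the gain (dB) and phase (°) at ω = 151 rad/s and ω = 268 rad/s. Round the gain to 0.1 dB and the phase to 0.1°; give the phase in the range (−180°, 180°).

ω = 151: 14.8 dB, -56.5°; ω = 268: 10.9 dB, -69.5°

Substitute s = j151:
Numerator: 1000 = 1000 + j0
Denominator: (j151) + 100 = 100 + j151
|N| = √(1000² + 0²) ≈ 1000, ∠N ≈ 0.00°
|D| = √(100² + 151²) ≈ 181.11, ∠D ≈ 56.49°
|H| = 1000 / 181.11 ≈ 5.5215
Gain = 20 log₁₀(5.5215) ≈ 14.84 dB
∠H = 0.00° − 56.49° = -56.49°

Substitute s = j268:
Numerator: 1000 = 1000 + j0
Denominator: (j268) + 100 = 100 + j268
|N| = √(1000² + 0²) ≈ 1000, ∠N ≈ 0.00°
|D| = √(100² + 268²) ≈ 286.05, ∠D ≈ 69.54°
|H| = 1000 / 286.05 ≈ 3.4959
Gain = 20 log₁₀(3.4959) ≈ 10.87 dB
∠H = 0.00° − 69.54° = -69.54°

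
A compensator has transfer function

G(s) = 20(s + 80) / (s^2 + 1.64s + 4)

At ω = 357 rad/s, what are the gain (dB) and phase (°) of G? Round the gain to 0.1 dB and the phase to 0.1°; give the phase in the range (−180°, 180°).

-24.8 dB, -102.4°

At s = jω = j357:
zero (s+80): 80 + j357 → |·| = √(80²+357²) = √133849 ≈ 365.85, ∠ = arctan(357/80) ≈ 77.37°
quadratic: (j357)² + 1.64·j357 + 4 = -127445 + j585.48 → |·| ≈ 1.2745e+05, ∠ ≈ 179.74°
|G| = 20 · 365.85 / 1.2745e+05 ≈ 0.057411
Gain = 20 log₁₀(0.057411) ≈ -24.82 dB
∠G = 77.37° − 179.74° = -102.37°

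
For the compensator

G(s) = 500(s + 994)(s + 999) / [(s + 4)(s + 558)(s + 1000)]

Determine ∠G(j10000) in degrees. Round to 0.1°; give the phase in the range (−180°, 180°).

-92.5°

At s = jω = j10000:
zero (s+994): 994 + j10000 → |·| = √(994²+10000²) = √100988036 ≈ 10049, ∠ = arctan(10000/994) ≈ 84.32°
zero (s+999): 999 + j10000 → |·| = √(999²+10000²) = √100998001 ≈ 10050, ∠ = arctan(10000/999) ≈ 84.30°
pole (s+4): 4 + j10000 → |·| = √(4²+10000²) = √100000016 ≈ 10000, ∠ = arctan(10000/4) ≈ 89.98°
pole (s+558): 558 + j10000 → |·| = √(558²+10000²) = √100311364 ≈ 10016, ∠ = arctan(10000/558) ≈ 86.81°
pole (s+1000): 1000 + j10000 → |·| = √(1000²+10000²) = √101000000 ≈ 10050, ∠ = arctan(10000/1000) ≈ 84.29°
∠G = 168.62° − 261.08° = -92.46°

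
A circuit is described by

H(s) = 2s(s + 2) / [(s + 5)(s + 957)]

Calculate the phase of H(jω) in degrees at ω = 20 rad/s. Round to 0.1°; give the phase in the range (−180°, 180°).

At s = jω = j20:
zero (s+2): 2 + j20 → |·| = √(2²+20²) = √404 ≈ 20.1, ∠ = arctan(20/2) ≈ 84.29°
zero at origin: s = j20 → |·| = 20, ∠ = 90.00°
pole (s+5): 5 + j20 → |·| = √(5²+20²) = √425 ≈ 20.616, ∠ = arctan(20/5) ≈ 75.96°
pole (s+957): 957 + j20 → |·| = √(957²+20²) = √916249 ≈ 957.21, ∠ = arctan(20/957) ≈ 1.20°
∠H = 174.29° − 77.16° = 97.13°

97.1°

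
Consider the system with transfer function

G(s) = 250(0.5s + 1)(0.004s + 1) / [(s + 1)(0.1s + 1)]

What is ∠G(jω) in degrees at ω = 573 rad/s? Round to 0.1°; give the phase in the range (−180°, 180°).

-22.7°

At ω = 573 rad/s:
zero (1 + j573·0.5) = 1 + j286.5 → |·| ≈ 286.5, ∠ ≈ 89.80°
zero (1 + j573·0.004) = 1 + j2.292 → |·| ≈ 2.5007, ∠ ≈ 66.43°
pole (1 + j573·1) = 1 + j573 → |·| ≈ 573, ∠ ≈ 89.90°
pole (1 + j573·0.1) = 1 + j57.3 → |·| ≈ 57.309, ∠ ≈ 89.00°
∠G = (89.80° + 66.43°) − (89.90° + 89.00°) = -22.67°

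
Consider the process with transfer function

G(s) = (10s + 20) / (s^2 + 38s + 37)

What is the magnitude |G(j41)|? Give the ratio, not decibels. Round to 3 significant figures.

0.181

Substitute s = j41:
Numerator: 10(j41) + 20 = 20 + j410
Denominator: (j41)^2 + 38(j41) + 37 = -1644 + j1558
|N| = √(20² + 410²) ≈ 410.49, ∠N ≈ 87.21°
|D| = √(1644² + 1558²) ≈ 2265, ∠D ≈ 136.54°
|G| = 410.49 / 2265 ≈ 0.18123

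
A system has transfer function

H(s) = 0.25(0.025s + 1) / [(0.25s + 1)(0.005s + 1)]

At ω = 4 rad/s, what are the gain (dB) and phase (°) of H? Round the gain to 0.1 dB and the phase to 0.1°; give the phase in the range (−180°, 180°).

-15.0 dB, -40.4°

At ω = 4 rad/s:
zero (1 + j4·0.025) = 1 + j0.1 → |·| ≈ 1.005, ∠ ≈ 5.71°
pole (1 + j4·0.25) = 1 + j1 → |·| ≈ 1.4142, ∠ ≈ 45.00°
pole (1 + j4·0.005) = 1 + j0.02 → |·| ≈ 1.0002, ∠ ≈ 1.15°
|H| = 0.25 · 1.005 / (1.4142 · 1.0002) ≈ 0.17763
Gain = 20 log₁₀(0.17763) ≈ -15.01 dB
∠H = (5.71°) − (45.00° + 1.15°) = -40.44°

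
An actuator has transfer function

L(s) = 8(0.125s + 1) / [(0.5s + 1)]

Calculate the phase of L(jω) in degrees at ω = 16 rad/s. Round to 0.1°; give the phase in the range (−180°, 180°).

-19.4°

At ω = 16 rad/s:
zero (1 + j16·0.125) = 1 + j2 → |·| ≈ 2.2361, ∠ ≈ 63.43°
pole (1 + j16·0.5) = 1 + j8 → |·| ≈ 8.0623, ∠ ≈ 82.87°
∠L = (63.43°) − (82.87°) = -19.44°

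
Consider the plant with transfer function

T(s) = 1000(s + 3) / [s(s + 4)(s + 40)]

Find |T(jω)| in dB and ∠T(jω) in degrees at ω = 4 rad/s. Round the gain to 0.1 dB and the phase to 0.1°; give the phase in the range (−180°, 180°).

At s = jω = j4:
zero (s+3): 3 + j4 → |·| = √(3²+4²) = √25 ≈ 5, ∠ = arctan(4/3) ≈ 53.13°
pole (s+4): 4 + j4 → |·| = √(4²+4²) = √32 ≈ 5.6569, ∠ = arctan(4/4) ≈ 45.00°
pole (s+40): 40 + j4 → |·| = √(40²+4²) = √1616 ≈ 40.2, ∠ = arctan(4/40) ≈ 5.71°
pole at origin: |s| = 4, ∠ = 90.00° (in denominator)
|T| = 1000 · 5 / 909.63 ≈ 5.4967
Gain = 20 log₁₀(5.4967) ≈ 14.80 dB
∠T = 53.13° − 140.71° = -87.58°

14.8 dB, -87.6°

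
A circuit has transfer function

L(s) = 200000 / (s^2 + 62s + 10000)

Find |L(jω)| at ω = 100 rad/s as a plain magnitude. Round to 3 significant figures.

At s = jω = j100:
quadratic: (j100)² + 62·j100 + 10000 = 0 + j6200 → |·| ≈ 6200, ∠ ≈ 90.00°
|L| = 200000 / 6200 ≈ 32.258

32.3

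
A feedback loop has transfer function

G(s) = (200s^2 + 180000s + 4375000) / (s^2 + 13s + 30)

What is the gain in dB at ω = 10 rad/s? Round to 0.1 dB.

Substitute s = j10:
Numerator: 200(j10)^2 + 180000(j10) + 4375000 = 4355000 + j1800000
Denominator: (j10)^2 + 13(j10) + 30 = -70 + j130
|N| = √(4355000² + 1800000²) ≈ 4.7123e+06, ∠N ≈ 22.46°
|D| = √(70² + 130²) ≈ 147.65, ∠D ≈ 118.30°
|G| = 4.7123e+06 / 147.65 ≈ 31915
Gain = 20 log₁₀(31915) ≈ 90.08 dB

90.1 dB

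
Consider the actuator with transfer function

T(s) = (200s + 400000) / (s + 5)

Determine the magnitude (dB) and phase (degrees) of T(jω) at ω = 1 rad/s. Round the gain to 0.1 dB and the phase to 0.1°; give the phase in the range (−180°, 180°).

Substitute s = j1:
Numerator: 200(j1) + 400000 = 400000 + j200
Denominator: (j1) + 5 = 5 + j1
|N| = √(400000² + 200²) ≈ 4e+05, ∠N ≈ 0.03°
|D| = √(5² + 1²) ≈ 5.099, ∠D ≈ 11.31°
|T| = 4e+05 / 5.099 ≈ 78447
Gain = 20 log₁₀(78447) ≈ 97.89 dB
∠T = 0.03° − 11.31° = -11.28°

97.9 dB, -11.3°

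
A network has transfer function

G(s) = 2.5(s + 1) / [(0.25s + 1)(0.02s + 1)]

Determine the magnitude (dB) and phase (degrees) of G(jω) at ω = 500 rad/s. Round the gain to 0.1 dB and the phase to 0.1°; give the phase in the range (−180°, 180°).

At ω = 500 rad/s:
zero (1 + j500·1) = 1 + j500 → |·| ≈ 500, ∠ ≈ 89.89°
pole (1 + j500·0.25) = 1 + j125 → |·| ≈ 125, ∠ ≈ 89.54°
pole (1 + j500·0.02) = 1 + j10 → |·| ≈ 10.05, ∠ ≈ 84.29°
|G| = 2.5 · 500 / (125 · 10.05) ≈ 0.99502
Gain = 20 log₁₀(0.99502) ≈ -0.04 dB
∠G = (89.89°) − (89.54° + 84.29°) = -83.94°

-0.0 dB, -83.9°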